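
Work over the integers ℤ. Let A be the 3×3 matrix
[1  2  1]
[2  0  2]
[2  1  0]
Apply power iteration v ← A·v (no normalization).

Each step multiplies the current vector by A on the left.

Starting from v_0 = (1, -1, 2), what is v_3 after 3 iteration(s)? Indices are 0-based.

v_0 = (1, -1, 2).
v_1 = A·v_0 = (1, 6, 1).
v_2 = A·v_1 = (14, 4, 8).
v_3 = A·v_2 = (30, 44, 32).

v_3 = (30, 44, 32)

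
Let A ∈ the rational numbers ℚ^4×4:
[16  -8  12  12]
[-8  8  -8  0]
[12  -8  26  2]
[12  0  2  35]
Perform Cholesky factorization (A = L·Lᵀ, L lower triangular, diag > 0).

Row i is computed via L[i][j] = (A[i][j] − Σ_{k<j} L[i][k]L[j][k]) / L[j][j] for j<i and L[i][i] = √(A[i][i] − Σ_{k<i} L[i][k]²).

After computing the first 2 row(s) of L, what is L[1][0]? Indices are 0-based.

L[1][0] = -2

Step 1: L[0][0] = √(16) = 4.
  L[1][0] = (-8) / L[0][0] = -2.
Step 2: L[1][1] = √(4) = 2.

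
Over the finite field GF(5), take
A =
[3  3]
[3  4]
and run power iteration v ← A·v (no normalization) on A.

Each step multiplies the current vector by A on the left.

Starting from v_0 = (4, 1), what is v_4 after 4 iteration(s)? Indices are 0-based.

v_0 = (4, 1).
v_1 = A·v_0 = (0, 1).
v_2 = A·v_1 = (3, 4).
v_3 = A·v_2 = (1, 0).
v_4 = A·v_3 = (3, 3).

v_4 = (3, 3)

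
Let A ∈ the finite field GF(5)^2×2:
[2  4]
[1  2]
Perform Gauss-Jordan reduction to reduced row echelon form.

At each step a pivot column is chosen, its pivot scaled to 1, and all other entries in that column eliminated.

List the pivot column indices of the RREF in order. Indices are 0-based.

pivot columns: 0

step 1: normalize row 0 (÷2) = (1, 2)
  row 1: subtract 1×row0 = (0, 0)
skip col 1 (zero from row 1)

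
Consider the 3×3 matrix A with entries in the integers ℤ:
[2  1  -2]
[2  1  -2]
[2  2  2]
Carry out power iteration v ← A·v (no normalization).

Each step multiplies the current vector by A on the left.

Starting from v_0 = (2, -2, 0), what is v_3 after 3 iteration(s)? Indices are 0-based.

v_3 = (2, 2, 40)

v_0 = (2, -2, 0).
v_1 = A·v_0 = (2, 2, 0).
v_2 = A·v_1 = (6, 6, 8).
v_3 = A·v_2 = (2, 2, 40).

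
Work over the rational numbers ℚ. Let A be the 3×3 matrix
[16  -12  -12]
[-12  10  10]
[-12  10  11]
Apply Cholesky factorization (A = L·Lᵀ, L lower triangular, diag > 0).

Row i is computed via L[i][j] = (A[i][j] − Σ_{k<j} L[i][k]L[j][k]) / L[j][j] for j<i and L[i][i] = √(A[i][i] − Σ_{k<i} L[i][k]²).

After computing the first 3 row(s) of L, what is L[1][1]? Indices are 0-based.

L[1][1] = 1

Step 1: L[0][0] = √(16) = 4.
  L[1][0] = (-12) / L[0][0] = -3.
Step 2: L[1][1] = √(1) = 1.
  L[2][0] = (-12) / L[0][0] = -3.
  L[2][1] = (1) / L[1][1] = 1.
Step 3: L[2][2] = √(1) = 1.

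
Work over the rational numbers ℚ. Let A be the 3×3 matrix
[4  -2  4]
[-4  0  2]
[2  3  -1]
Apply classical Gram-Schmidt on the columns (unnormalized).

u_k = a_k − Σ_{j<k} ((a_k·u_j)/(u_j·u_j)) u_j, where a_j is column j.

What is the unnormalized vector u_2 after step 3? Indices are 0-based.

u_2 = (54/29, 72/29, 36/29)

Step 1: u_0 = a_0 = (4, -4, 2).
Step 2: u_1 = a_1 − (-1/18)·u_0 = (-16/9, -2/9, 28/9).
Step 3: u_2 = a_2 − (1/6)·u_0 − (-24/29)·u_1 = (54/29, 72/29, 36/29).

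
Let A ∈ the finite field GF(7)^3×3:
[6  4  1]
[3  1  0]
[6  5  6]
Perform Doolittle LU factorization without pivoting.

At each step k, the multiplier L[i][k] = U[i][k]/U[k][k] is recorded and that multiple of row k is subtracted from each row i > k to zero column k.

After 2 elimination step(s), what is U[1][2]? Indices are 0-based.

k=0: U[0][0]=6
  eliminate (1,0): mult=4, new row 1: (0, 6, 3); set L[1][0]=4
  eliminate (2,0): mult=1, new row 2: (0, 1, 5); set L[2][0]=1
k=1: U[1][1]=6
  eliminate (2,1): mult=6, new row 2: (0, 0, 1); set L[2][1]=6

U[1][2] = 3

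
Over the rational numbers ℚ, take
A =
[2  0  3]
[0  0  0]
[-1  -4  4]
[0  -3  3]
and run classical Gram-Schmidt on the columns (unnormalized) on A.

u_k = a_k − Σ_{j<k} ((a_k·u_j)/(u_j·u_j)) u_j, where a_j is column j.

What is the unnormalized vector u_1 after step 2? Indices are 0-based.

Step 1: u_0 = a_0 = (2, 0, -1, 0).
Step 2: u_1 = a_1 − (4/5)·u_0 = (-8/5, 0, -16/5, -3).

u_1 = (-8/5, 0, -16/5, -3)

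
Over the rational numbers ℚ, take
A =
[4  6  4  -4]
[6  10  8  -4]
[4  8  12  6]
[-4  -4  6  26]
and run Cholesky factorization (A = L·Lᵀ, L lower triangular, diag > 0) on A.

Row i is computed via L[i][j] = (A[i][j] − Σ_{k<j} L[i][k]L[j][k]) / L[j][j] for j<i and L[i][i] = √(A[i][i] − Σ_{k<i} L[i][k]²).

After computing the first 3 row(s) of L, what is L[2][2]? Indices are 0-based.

Step 1: L[0][0] = √(4) = 2.
  L[1][0] = (6) / L[0][0] = 3.
Step 2: L[1][1] = √(1) = 1.
  L[2][0] = (4) / L[0][0] = 2.
  L[2][1] = (2) / L[1][1] = 2.
Step 3: L[2][2] = √(4) = 2.

L[2][2] = 2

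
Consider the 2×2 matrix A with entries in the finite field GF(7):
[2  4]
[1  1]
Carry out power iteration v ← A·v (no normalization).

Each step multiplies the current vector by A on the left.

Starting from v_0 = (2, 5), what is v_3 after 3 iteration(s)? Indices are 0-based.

v_0 = (2, 5).
v_1 = A·v_0 = (3, 0).
v_2 = A·v_1 = (6, 3).
v_3 = A·v_2 = (3, 2).

v_3 = (3, 2)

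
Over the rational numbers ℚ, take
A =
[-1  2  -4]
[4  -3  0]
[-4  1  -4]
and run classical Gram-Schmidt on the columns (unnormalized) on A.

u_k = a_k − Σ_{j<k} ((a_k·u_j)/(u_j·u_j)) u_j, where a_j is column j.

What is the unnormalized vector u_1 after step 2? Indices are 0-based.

Step 1: u_0 = a_0 = (-1, 4, -4).
Step 2: u_1 = a_1 − (-6/11)·u_0 = (16/11, -9/11, -13/11).

u_1 = (16/11, -9/11, -13/11)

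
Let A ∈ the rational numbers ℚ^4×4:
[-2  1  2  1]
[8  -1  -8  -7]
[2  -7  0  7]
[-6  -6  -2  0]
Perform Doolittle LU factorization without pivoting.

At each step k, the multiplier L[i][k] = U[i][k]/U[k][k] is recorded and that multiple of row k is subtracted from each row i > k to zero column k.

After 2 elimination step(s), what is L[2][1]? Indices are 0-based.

L[2][1] = -2

k=0: U[0][0]=-2
  eliminate (1,0): mult=-4, new row 1: (0, 3, 0, -3); set L[1][0]=-4
  eliminate (2,0): mult=-1, new row 2: (0, -6, 2, 8); set L[2][0]=-1
  eliminate (3,0): mult=3, new row 3: (0, -9, -8, -3); set L[3][0]=3
k=1: U[1][1]=3
  eliminate (2,1): mult=-2, new row 2: (0, 0, 2, 2); set L[2][1]=-2
  eliminate (3,1): mult=-3, new row 3: (0, 0, -8, -12); set L[3][1]=-3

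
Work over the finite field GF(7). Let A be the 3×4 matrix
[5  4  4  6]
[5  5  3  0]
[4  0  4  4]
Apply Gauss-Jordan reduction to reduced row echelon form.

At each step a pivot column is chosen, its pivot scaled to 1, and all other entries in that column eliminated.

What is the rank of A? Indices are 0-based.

[1] R0 /= 5  ⇒  (1, 5, 5, 4)
     R1 -= 5·R0  ⇒  (0, 1, 6, 1)
     R2 -= 4·R0  ⇒  (0, 1, 5, 2)
[2] R1 /= 1  ⇒  (0, 1, 6, 1)
     R0 -= 5·R1  ⇒  (1, 0, 3, 6)
     R2 -= 1·R1  ⇒  (0, 0, 6, 1)
[3] R2 /= 6  ⇒  (0, 0, 1, 6)
     R0 -= 3·R2  ⇒  (1, 0, 0, 2)
     R1 -= 6·R2  ⇒  (0, 1, 0, 0)

rank = 3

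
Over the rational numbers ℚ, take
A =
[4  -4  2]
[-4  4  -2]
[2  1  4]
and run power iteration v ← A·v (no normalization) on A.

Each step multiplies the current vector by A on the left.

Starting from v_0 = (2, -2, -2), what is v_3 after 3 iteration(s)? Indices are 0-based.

v_3 = (648, -648, 36)

v_0 = (2, -2, -2).
v_1 = A·v_0 = (12, -12, -6).
v_2 = A·v_1 = (84, -84, -12).
v_3 = A·v_2 = (648, -648, 36).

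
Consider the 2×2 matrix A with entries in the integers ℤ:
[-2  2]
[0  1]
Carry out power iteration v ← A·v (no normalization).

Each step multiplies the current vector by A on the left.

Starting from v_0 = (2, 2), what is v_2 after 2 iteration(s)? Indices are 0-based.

v_0 = (2, 2).
v_1 = A·v_0 = (0, 2).
v_2 = A·v_1 = (4, 2).

v_2 = (4, 2)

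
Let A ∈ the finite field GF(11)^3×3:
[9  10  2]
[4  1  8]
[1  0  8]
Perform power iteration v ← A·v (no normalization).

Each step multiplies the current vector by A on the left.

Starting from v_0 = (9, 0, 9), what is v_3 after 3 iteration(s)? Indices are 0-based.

v_3 = (3, 7, 2)

v_0 = (9, 0, 9).
v_1 = A·v_0 = (0, 9, 4).
v_2 = A·v_1 = (10, 8, 10).
v_3 = A·v_2 = (3, 7, 2).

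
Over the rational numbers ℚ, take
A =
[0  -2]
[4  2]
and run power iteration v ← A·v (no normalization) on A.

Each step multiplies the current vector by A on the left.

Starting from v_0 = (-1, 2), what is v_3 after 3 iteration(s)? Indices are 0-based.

v_3 = (32, -32)

v_0 = (-1, 2).
v_1 = A·v_0 = (-4, 0).
v_2 = A·v_1 = (0, -16).
v_3 = A·v_2 = (32, -32).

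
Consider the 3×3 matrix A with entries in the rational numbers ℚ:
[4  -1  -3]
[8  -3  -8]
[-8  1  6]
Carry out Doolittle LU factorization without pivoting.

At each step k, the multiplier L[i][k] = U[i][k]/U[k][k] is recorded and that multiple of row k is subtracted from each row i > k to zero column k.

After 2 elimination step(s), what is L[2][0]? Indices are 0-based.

L[2][0] = -2

Step 1: pivot at (0,0) is 4.
  row1 ← row1 − (2)·row0  ⇒  L[1][0]=2, U row1=(0, -1, -2)
  row2 ← row2 − (-2)·row0  ⇒  L[2][0]=-2, U row2=(0, -1, 0)
Step 2: pivot at (1,1) is -1.
  row2 ← row2 − (1)·row1  ⇒  L[2][1]=1, U row2=(0, 0, 2)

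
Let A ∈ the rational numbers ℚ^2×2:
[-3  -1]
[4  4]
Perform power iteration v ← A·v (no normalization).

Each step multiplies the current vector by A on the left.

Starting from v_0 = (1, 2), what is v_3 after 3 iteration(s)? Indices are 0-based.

v_3 = (-37, 124)

v_0 = (1, 2).
v_1 = A·v_0 = (-5, 12).
v_2 = A·v_1 = (3, 28).
v_3 = A·v_2 = (-37, 124).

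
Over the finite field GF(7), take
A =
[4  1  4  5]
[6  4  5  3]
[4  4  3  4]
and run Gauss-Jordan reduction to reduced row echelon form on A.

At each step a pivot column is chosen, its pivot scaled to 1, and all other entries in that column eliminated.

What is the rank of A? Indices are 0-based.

rank = 3

step 1: normalize row 0 (÷4) = (1, 2, 1, 3)
  row 1: subtract 6×row0 = (0, 6, 6, 6)
  row 2: subtract 4×row0 = (0, 3, 6, 6)
step 2: normalize row 1 (÷6) = (0, 1, 1, 1)
  row 0: subtract 2×row1 = (1, 0, 6, 1)
  row 2: subtract 3×row1 = (0, 0, 3, 3)
step 3: normalize row 2 (÷3) = (0, 0, 1, 1)
  row 0: subtract 6×row2 = (1, 0, 0, 2)
  row 1: subtract 1×row2 = (0, 1, 0, 0)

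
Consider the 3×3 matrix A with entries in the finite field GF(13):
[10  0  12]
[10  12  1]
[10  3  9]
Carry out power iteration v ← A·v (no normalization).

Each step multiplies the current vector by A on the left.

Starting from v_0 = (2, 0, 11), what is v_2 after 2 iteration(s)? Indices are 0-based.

v_2 = (10, 9, 6)

v_0 = (2, 0, 11).
v_1 = A·v_0 = (9, 5, 2).
v_2 = A·v_1 = (10, 9, 6).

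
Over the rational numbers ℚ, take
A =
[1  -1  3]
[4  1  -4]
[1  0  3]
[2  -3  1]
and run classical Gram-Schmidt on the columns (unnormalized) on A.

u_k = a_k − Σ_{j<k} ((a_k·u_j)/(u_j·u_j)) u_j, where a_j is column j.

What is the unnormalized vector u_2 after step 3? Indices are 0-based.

Step 1: u_0 = a_0 = (1, 4, 1, 2).
Step 2: u_1 = a_1 − (-3/22)·u_0 = (-19/22, 17/11, 3/22, -30/11).
Step 3: u_2 = a_2 − (-4/11)·u_0 − (-244/233)·u_1 = (573/233, -216/233, 817/233, -263/233).

u_2 = (573/233, -216/233, 817/233, -263/233)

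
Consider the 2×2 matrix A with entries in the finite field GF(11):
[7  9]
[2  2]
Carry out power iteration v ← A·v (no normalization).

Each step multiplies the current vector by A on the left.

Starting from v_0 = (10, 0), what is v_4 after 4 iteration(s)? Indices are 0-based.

v_0 = (10, 0).
v_1 = A·v_0 = (4, 9).
v_2 = A·v_1 = (10, 4).
v_3 = A·v_2 = (7, 6).
v_4 = A·v_3 = (4, 4).

v_4 = (4, 4)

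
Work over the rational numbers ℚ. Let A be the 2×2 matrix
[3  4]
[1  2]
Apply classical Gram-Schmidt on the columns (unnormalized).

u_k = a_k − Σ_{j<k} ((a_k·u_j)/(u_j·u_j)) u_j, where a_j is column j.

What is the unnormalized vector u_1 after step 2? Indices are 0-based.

Step 1: u_0 = a_0 = (3, 1).
Step 2: u_1 = a_1 − (7/5)·u_0 = (-1/5, 3/5).

u_1 = (-1/5, 3/5)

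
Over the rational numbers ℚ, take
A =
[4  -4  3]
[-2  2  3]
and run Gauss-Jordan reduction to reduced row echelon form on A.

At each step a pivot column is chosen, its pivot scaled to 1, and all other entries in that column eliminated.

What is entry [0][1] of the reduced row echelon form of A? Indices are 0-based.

M[0][1] = -1

pivot(0,0)=4: scale R0 → (1, -1, 3/4)
  clear (1,0): R1 −= (-2)R0 → (0, 0, 9/2)
col 1: no nonzero at/below row 1; advance.
pivot(1,2)=9/2: scale R1 → (0, 0, 1)
  clear (0,2): R0 −= (3/4)R1 → (1, -1, 0)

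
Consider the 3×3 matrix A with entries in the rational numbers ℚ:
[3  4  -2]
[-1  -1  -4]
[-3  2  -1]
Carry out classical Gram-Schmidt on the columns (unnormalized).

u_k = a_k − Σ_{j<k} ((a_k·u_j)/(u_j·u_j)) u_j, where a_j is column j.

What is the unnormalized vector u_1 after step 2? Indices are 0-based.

u_1 = (55/19, -12/19, 59/19)

Step 1: u_0 = a_0 = (3, -1, -3).
Step 2: u_1 = a_1 − (7/19)·u_0 = (55/19, -12/19, 59/19).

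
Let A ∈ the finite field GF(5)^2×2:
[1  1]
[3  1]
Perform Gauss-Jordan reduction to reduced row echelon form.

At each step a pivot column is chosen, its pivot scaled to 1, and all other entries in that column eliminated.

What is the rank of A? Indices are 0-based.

[1] R0 /= 1  ⇒  (1, 1)
     R1 -= 3·R0  ⇒  (0, 3)
[2] R1 /= 3  ⇒  (0, 1)
     R0 -= 1·R1  ⇒  (1, 0)

rank = 2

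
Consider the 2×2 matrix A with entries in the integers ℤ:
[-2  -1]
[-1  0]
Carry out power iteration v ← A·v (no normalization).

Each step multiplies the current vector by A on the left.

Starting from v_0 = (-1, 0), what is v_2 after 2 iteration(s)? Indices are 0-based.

v_0 = (-1, 0).
v_1 = A·v_0 = (2, 1).
v_2 = A·v_1 = (-5, -2).

v_2 = (-5, -2)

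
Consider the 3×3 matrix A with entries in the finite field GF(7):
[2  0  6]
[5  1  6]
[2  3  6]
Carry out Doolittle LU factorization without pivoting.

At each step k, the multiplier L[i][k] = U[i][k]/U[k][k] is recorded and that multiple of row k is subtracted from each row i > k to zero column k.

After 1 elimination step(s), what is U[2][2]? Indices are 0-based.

U[2][2] = 0

[col 0] pivot 2
  R1 -= 6*R0 → (0, 1, 5)  (L[1][0] := 6)
  R2 -= 1*R0 → (0, 3, 0)  (L[2][0] := 1)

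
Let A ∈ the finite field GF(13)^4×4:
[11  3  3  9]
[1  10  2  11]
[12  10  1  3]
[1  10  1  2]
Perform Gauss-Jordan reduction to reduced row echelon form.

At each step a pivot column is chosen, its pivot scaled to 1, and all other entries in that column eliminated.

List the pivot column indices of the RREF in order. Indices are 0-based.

[1] R0 /= 11  ⇒  (1, 5, 5, 2)
     R1 -= 1·R0  ⇒  (0, 5, 10, 9)
     R2 -= 12·R0  ⇒  (0, 2, 6, 5)
     R3 -= 1·R0  ⇒  (0, 5, 9, 0)
[2] R1 /= 5  ⇒  (0, 1, 2, 7)
     R0 -= 5·R1  ⇒  (1, 0, 8, 6)
     R2 -= 2·R1  ⇒  (0, 0, 2, 4)
     R3 -= 5·R1  ⇒  (0, 0, 12, 4)
[3] R2 /= 2  ⇒  (0, 0, 1, 2)
     R0 -= 8·R2  ⇒  (1, 0, 0, 3)
     R1 -= 2·R2  ⇒  (0, 1, 0, 3)
     R3 -= 12·R2  ⇒  (0, 0, 0, 6)
[4] R3 /= 6  ⇒  (0, 0, 0, 1)
     R0 -= 3·R3  ⇒  (1, 0, 0, 0)
     R1 -= 3·R3  ⇒  (0, 1, 0, 0)
     R2 -= 2·R3  ⇒  (0, 0, 1, 0)

pivot columns: 0, 1, 2, 3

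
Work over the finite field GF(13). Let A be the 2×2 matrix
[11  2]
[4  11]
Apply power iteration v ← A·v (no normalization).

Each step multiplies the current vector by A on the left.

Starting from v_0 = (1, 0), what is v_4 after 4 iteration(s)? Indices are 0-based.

v_4 = (12, 6)

v_0 = (1, 0).
v_1 = A·v_0 = (11, 4).
v_2 = A·v_1 = (12, 10).
v_3 = A·v_2 = (9, 2).
v_4 = A·v_3 = (12, 6).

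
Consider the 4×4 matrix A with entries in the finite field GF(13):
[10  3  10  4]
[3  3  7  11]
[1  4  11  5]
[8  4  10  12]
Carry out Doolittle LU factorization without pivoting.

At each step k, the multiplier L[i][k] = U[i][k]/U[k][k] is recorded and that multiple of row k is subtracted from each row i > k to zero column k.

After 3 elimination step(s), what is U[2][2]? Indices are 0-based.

U[2][2] = 11

[col 0] pivot 10
  R1 -= 12*R0 → (0, 6, 4, 2)  (L[1][0] := 12)
  R2 -= 4*R0 → (0, 5, 10, 2)  (L[2][0] := 4)
  R3 -= 6*R0 → (0, 12, 2, 1)  (L[3][0] := 6)
[col 1] pivot 6
  R2 -= 3*R1 → (0, 0, 11, 9)  (L[2][1] := 3)
  R3 -= 2*R1 → (0, 0, 7, 10)  (L[3][1] := 2)
[col 2] pivot 11
  R3 -= 3*R2 → (0, 0, 0, 9)  (L[3][2] := 3)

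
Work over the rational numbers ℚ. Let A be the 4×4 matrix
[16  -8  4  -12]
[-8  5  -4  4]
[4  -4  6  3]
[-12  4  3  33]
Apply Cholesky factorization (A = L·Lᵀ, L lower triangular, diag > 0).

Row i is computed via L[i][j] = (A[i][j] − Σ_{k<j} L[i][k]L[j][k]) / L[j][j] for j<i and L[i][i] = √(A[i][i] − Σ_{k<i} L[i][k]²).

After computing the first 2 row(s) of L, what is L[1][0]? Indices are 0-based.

L[1][0] = -2

Step 1: L[0][0] = √(16) = 4.
  L[1][0] = (-8) / L[0][0] = -2.
Step 2: L[1][1] = √(1) = 1.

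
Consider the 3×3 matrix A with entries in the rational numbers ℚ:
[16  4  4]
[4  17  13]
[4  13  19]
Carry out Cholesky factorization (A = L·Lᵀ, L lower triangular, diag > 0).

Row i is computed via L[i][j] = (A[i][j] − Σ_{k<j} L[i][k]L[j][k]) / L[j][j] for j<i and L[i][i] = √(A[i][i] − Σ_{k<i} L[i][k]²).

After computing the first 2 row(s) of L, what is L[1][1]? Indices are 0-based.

L[1][1] = 4

Step 1: L[0][0] = √(16) = 4.
  L[1][0] = (4) / L[0][0] = 1.
Step 2: L[1][1] = √(16) = 4.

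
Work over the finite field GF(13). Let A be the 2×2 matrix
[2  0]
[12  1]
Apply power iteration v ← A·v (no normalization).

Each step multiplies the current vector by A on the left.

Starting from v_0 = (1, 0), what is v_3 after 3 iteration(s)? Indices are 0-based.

v_0 = (1, 0).
v_1 = A·v_0 = (2, 12).
v_2 = A·v_1 = (4, 10).
v_3 = A·v_2 = (8, 6).

v_3 = (8, 6)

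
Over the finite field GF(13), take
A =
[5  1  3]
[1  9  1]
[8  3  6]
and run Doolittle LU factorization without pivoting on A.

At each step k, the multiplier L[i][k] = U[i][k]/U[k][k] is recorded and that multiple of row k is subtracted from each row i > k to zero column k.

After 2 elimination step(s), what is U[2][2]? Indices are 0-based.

[col 0] pivot 5
  R1 -= 8*R0 → (0, 1, 3)  (L[1][0] := 8)
  R2 -= 12*R0 → (0, 4, 9)  (L[2][0] := 12)
[col 1] pivot 1
  R2 -= 4*R1 → (0, 0, 10)  (L[2][1] := 4)

U[2][2] = 10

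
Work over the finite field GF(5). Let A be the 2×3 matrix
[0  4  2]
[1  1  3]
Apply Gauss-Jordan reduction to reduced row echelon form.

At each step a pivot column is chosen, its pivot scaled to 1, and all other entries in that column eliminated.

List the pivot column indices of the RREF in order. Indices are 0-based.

[1] R0 <-> R1
[1] R0 /= 1  ⇒  (1, 1, 3)
[2] R1 /= 4  ⇒  (0, 1, 3)
     R0 -= 1·R1  ⇒  (1, 0, 0)

pivot columns: 0, 1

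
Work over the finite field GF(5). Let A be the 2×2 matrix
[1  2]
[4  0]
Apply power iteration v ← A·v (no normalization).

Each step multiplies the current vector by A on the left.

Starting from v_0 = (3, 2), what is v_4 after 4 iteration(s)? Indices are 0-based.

v_4 = (0, 3)

v_0 = (3, 2).
v_1 = A·v_0 = (2, 2).
v_2 = A·v_1 = (1, 3).
v_3 = A·v_2 = (2, 4).
v_4 = A·v_3 = (0, 3).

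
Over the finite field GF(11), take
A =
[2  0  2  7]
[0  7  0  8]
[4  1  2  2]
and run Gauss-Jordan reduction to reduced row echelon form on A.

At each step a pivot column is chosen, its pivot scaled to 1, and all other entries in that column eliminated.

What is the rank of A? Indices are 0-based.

rank = 3

step 1: normalize row 0 (÷2) = (1, 0, 1, 9)
  row 2: subtract 4×row0 = (0, 1, 9, 10)
step 2: normalize row 1 (÷7) = (0, 1, 0, 9)
  row 2: subtract 1×row1 = (0, 0, 9, 1)
step 3: normalize row 2 (÷9) = (0, 0, 1, 5)
  row 0: subtract 1×row2 = (1, 0, 0, 4)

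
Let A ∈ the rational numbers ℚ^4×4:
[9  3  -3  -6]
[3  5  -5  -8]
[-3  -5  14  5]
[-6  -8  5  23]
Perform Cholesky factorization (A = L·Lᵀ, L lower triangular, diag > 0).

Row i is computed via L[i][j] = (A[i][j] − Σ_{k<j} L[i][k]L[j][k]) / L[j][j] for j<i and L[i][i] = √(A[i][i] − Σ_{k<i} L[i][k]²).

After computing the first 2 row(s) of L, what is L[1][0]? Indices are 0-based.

Step 1: L[0][0] = √(9) = 3.
  L[1][0] = (3) / L[0][0] = 1.
Step 2: L[1][1] = √(4) = 2.

L[1][0] = 1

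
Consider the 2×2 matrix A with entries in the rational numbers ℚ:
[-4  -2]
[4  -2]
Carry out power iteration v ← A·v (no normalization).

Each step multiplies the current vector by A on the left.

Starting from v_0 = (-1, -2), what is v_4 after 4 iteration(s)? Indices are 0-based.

v_4 = (128, 640)

v_0 = (-1, -2).
v_1 = A·v_0 = (8, 0).
v_2 = A·v_1 = (-32, 32).
v_3 = A·v_2 = (64, -192).
v_4 = A·v_3 = (128, 640).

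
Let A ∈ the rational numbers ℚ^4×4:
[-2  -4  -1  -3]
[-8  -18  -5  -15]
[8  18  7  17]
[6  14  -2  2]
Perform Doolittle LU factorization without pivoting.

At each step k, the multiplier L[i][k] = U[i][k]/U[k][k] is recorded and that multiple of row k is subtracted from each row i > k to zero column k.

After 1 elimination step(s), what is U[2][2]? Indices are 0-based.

U[2][2] = 3

k=0: U[0][0]=-2
  eliminate (1,0): mult=4, new row 1: (0, -2, -1, -3); set L[1][0]=4
  eliminate (2,0): mult=-4, new row 2: (0, 2, 3, 5); set L[2][0]=-4
  eliminate (3,0): mult=-3, new row 3: (0, 2, -5, -7); set L[3][0]=-3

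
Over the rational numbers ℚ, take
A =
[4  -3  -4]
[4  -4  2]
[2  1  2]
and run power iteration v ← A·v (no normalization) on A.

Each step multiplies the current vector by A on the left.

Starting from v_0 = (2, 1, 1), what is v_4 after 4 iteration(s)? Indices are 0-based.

v_0 = (2, 1, 1).
v_1 = A·v_0 = (1, 6, 7).
v_2 = A·v_1 = (-42, -6, 22).
v_3 = A·v_2 = (-238, -100, -46).
v_4 = A·v_3 = (-468, -644, -668).

v_4 = (-468, -644, -668)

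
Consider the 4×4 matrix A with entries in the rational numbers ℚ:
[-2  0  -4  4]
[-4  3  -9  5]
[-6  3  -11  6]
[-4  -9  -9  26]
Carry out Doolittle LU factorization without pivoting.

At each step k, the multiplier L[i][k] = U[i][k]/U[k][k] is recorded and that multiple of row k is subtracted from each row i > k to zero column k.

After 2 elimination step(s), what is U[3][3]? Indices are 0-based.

U[3][3] = 9

k=0: U[0][0]=-2
  eliminate (1,0): mult=2, new row 1: (0, 3, -1, -3); set L[1][0]=2
  eliminate (2,0): mult=3, new row 2: (0, 3, 1, -6); set L[2][0]=3
  eliminate (3,0): mult=2, new row 3: (0, -9, -1, 18); set L[3][0]=2
k=1: U[1][1]=3
  eliminate (2,1): mult=1, new row 2: (0, 0, 2, -3); set L[2][1]=1
  eliminate (3,1): mult=-3, new row 3: (0, 0, -4, 9); set L[3][1]=-3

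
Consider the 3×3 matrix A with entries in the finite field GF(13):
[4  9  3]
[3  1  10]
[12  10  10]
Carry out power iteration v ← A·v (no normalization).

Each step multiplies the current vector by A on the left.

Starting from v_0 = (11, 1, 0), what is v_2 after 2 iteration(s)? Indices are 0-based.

v_0 = (11, 1, 0).
v_1 = A·v_0 = (1, 8, 12).
v_2 = A·v_1 = (8, 1, 4).

v_2 = (8, 1, 4)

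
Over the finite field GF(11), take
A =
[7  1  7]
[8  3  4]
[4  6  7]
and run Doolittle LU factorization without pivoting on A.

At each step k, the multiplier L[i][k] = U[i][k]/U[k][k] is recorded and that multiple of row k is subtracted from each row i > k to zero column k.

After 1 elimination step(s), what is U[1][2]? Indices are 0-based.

U[1][2] = 7

[col 0] pivot 7
  R1 -= 9*R0 → (0, 5, 7)  (L[1][0] := 9)
  R2 -= 10*R0 → (0, 7, 3)  (L[2][0] := 10)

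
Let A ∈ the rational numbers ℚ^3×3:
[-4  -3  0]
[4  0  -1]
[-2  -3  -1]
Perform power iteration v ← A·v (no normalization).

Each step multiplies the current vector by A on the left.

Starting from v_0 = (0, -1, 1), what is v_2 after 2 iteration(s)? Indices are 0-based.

v_0 = (0, -1, 1).
v_1 = A·v_0 = (3, -1, 2).
v_2 = A·v_1 = (-9, 10, -5).

v_2 = (-9, 10, -5)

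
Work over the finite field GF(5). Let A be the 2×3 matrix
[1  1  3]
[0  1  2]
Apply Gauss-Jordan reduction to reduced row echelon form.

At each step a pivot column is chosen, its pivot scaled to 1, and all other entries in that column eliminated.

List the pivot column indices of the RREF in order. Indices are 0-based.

step 1: normalize row 0 (÷1) = (1, 1, 3)
step 2: normalize row 1 (÷1) = (0, 1, 2)
  row 0: subtract 1×row1 = (1, 0, 1)

pivot columns: 0, 1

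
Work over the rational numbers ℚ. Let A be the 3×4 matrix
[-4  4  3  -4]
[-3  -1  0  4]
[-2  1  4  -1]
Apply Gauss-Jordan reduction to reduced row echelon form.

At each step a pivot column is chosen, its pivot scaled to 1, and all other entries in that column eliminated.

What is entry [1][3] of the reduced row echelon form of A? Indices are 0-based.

M[1][3] = -79/49

step 1: normalize row 0 (÷-4) = (1, -1, -3/4, 1)
  row 1: subtract -3×row0 = (0, -4, -9/4, 7)
  row 2: subtract -2×row0 = (0, -1, 5/2, 1)
step 2: normalize row 1 (÷-4) = (0, 1, 9/16, -7/4)
  row 0: subtract -1×row1 = (1, 0, -3/16, -3/4)
  row 2: subtract -1×row1 = (0, 0, 49/16, -3/4)
step 3: normalize row 2 (÷49/16) = (0, 0, 1, -12/49)
  row 0: subtract -3/16×row2 = (1, 0, 0, -39/49)
  row 1: subtract 9/16×row2 = (0, 1, 0, -79/49)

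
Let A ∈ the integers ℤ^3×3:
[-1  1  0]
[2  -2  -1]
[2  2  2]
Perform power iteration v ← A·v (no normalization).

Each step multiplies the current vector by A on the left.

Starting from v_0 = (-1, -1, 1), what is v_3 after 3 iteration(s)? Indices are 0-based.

v_0 = (-1, -1, 1).
v_1 = A·v_0 = (0, -1, -2).
v_2 = A·v_1 = (-1, 4, -6).
v_3 = A·v_2 = (5, -4, -6).

v_3 = (5, -4, -6)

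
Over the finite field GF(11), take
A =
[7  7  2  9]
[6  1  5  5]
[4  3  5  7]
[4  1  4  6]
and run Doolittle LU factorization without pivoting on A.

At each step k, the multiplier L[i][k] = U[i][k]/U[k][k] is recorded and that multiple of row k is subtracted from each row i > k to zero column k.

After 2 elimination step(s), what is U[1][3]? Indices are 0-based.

U[1][3] = 2

Step 1: pivot at (0,0) is 7.
  row1 ← row1 − (4)·row0  ⇒  L[1][0]=4, U row1=(0, 6, 8, 2)
  row2 ← row2 − (10)·row0  ⇒  L[2][0]=10, U row2=(0, 10, 7, 5)
  row3 ← row3 − (10)·row0  ⇒  L[3][0]=10, U row3=(0, 8, 6, 4)
Step 2: pivot at (1,1) is 6.
  row2 ← row2 − (9)·row1  ⇒  L[2][1]=9, U row2=(0, 0, 1, 9)
  row3 ← row3 − (5)·row1  ⇒  L[3][1]=5, U row3=(0, 0, 10, 5)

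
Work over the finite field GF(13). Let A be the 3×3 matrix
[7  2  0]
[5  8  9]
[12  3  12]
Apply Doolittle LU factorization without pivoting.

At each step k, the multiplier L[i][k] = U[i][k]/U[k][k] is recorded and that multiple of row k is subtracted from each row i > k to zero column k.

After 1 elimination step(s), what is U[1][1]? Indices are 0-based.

U[1][1] = 1

Step 1: pivot at (0,0) is 7.
  row1 ← row1 − (10)·row0  ⇒  L[1][0]=10, U row1=(0, 1, 9)
  row2 ← row2 − (11)·row0  ⇒  L[2][0]=11, U row2=(0, 7, 12)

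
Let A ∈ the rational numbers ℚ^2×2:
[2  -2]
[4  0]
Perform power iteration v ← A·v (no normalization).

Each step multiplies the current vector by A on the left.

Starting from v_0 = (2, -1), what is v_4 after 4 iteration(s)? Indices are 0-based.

v_4 = (-80, -224)

v_0 = (2, -1).
v_1 = A·v_0 = (6, 8).
v_2 = A·v_1 = (-4, 24).
v_3 = A·v_2 = (-56, -16).
v_4 = A·v_3 = (-80, -224).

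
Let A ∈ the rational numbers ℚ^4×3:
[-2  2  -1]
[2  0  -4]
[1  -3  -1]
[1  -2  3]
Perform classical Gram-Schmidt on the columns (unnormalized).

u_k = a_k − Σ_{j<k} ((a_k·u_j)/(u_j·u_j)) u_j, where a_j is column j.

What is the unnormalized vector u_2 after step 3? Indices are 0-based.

Step 1: u_0 = a_0 = (-2, 2, 1, 1).
Step 2: u_1 = a_1 − (-9/10)·u_0 = (1/5, 9/5, -21/10, -11/10).
Step 3: u_2 = a_2 − (-2/5)·u_0 − (-86/89)·u_1 = (-143/89, -130/89, -234/89, 208/89).

u_2 = (-143/89, -130/89, -234/89, 208/89)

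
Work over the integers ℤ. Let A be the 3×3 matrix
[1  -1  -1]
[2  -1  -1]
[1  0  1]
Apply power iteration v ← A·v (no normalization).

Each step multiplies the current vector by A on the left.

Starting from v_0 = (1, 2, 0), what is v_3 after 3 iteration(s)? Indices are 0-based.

v_0 = (1, 2, 0).
v_1 = A·v_0 = (-1, 0, 1).
v_2 = A·v_1 = (-2, -3, 0).
v_3 = A·v_2 = (1, -1, -2).

v_3 = (1, -1, -2)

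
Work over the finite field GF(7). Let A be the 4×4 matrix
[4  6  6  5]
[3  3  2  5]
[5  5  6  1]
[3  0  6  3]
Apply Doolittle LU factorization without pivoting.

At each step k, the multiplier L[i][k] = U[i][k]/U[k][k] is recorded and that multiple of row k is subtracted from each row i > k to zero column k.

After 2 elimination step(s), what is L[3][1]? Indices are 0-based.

L[3][1] = 3

Step 1: pivot at (0,0) is 4.
  row1 ← row1 − (6)·row0  ⇒  L[1][0]=6, U row1=(0, 2, 1, 3)
  row2 ← row2 − (3)·row0  ⇒  L[2][0]=3, U row2=(0, 1, 2, 0)
  row3 ← row3 − (6)·row0  ⇒  L[3][0]=6, U row3=(0, 6, 5, 1)
Step 2: pivot at (1,1) is 2.
  row2 ← row2 − (4)·row1  ⇒  L[2][1]=4, U row2=(0, 0, 5, 2)
  row3 ← row3 − (3)·row1  ⇒  L[3][1]=3, U row3=(0, 0, 2, 6)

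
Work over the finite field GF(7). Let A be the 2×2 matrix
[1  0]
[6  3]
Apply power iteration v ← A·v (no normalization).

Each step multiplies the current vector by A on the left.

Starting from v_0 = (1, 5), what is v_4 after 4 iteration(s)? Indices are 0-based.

v_4 = (1, 1)

v_0 = (1, 5).
v_1 = A·v_0 = (1, 0).
v_2 = A·v_1 = (1, 6).
v_3 = A·v_2 = (1, 3).
v_4 = A·v_3 = (1, 1).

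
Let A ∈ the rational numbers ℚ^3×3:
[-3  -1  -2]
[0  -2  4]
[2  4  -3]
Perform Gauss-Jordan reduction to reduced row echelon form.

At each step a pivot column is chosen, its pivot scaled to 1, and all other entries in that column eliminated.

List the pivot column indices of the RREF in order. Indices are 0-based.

pivot columns: 0, 1, 2

step 1: normalize row 0 (÷-3) = (1, 1/3, 2/3)
  row 2: subtract 2×row0 = (0, 10/3, -13/3)
step 2: normalize row 1 (÷-2) = (0, 1, -2)
  row 0: subtract 1/3×row1 = (1, 0, 4/3)
  row 2: subtract 10/3×row1 = (0, 0, 7/3)
step 3: normalize row 2 (÷7/3) = (0, 0, 1)
  row 0: subtract 4/3×row2 = (1, 0, 0)
  row 1: subtract -2×row2 = (0, 1, 0)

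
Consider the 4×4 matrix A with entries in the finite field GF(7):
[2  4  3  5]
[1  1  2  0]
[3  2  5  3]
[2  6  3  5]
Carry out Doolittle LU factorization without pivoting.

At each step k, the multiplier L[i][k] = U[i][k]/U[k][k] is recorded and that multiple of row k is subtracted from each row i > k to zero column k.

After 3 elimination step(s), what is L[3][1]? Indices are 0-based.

L[3][1] = 5

[col 0] pivot 2
  R1 -= 4*R0 → (0, 6, 4, 1)  (L[1][0] := 4)
  R2 -= 5*R0 → (0, 3, 4, 6)  (L[2][0] := 5)
  R3 -= 1*R0 → (0, 2, 0, 0)  (L[3][0] := 1)
[col 1] pivot 6
  R2 -= 4*R1 → (0, 0, 2, 2)  (L[2][1] := 4)
  R3 -= 5*R1 → (0, 0, 1, 2)  (L[3][1] := 5)
[col 2] pivot 2
  R3 -= 4*R2 → (0, 0, 0, 1)  (L[3][2] := 4)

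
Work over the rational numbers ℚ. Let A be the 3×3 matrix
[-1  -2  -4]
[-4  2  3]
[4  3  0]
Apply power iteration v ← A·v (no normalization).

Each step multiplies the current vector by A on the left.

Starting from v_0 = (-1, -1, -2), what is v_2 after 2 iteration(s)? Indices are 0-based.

v_0 = (-1, -1, -2).
v_1 = A·v_0 = (11, -4, -7).
v_2 = A·v_1 = (25, -73, 32).

v_2 = (25, -73, 32)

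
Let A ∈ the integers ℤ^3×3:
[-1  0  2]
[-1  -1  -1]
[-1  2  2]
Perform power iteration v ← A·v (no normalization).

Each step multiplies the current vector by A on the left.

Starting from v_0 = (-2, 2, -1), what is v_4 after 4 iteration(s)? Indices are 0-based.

v_0 = (-2, 2, -1).
v_1 = A·v_0 = (0, 1, 4).
v_2 = A·v_1 = (8, -5, 10).
v_3 = A·v_2 = (12, -13, 2).
v_4 = A·v_3 = (-8, -1, -34).

v_4 = (-8, -1, -34)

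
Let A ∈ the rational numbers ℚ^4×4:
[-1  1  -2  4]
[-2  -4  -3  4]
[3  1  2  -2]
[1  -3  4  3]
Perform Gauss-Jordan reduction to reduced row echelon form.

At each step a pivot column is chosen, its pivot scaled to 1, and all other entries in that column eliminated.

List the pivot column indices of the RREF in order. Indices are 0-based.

pivot columns: 0, 1, 2, 3

pivot(0,0)=-1: scale R0 → (1, -1, 2, -4)
  clear (1,0): R1 −= (-2)R0 → (0, -6, 1, -4)
  clear (2,0): R2 −= (3)R0 → (0, 4, -4, 10)
  clear (3,0): R3 −= (1)R0 → (0, -2, 2, 7)
pivot(1,1)=-6: scale R1 → (0, 1, -1/6, 2/3)
  clear (0,1): R0 −= (-1)R1 → (1, 0, 11/6, -10/3)
  clear (2,1): R2 −= (4)R1 → (0, 0, -10/3, 22/3)
  clear (3,1): R3 −= (-2)R1 → (0, 0, 5/3, 25/3)
pivot(2,2)=-10/3: scale R2 → (0, 0, 1, -11/5)
  clear (0,2): R0 −= (11/6)R2 → (1, 0, 0, 7/10)
  clear (1,2): R1 −= (-1/6)R2 → (0, 1, 0, 3/10)
  clear (3,2): R3 −= (5/3)R2 → (0, 0, 0, 12)
pivot(3,3)=12: scale R3 → (0, 0, 0, 1)
  clear (0,3): R0 −= (7/10)R3 → (1, 0, 0, 0)
  clear (1,3): R1 −= (3/10)R3 → (0, 1, 0, 0)
  clear (2,3): R2 −= (-11/5)R3 → (0, 0, 1, 0)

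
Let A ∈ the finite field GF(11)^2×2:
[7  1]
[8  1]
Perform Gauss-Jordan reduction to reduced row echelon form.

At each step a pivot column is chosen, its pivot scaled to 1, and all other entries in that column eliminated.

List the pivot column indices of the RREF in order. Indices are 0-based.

pivot(0,0)=7: scale R0 → (1, 8)
  clear (1,0): R1 −= (8)R0 → (0, 3)
pivot(1,1)=3: scale R1 → (0, 1)
  clear (0,1): R0 −= (8)R1 → (1, 0)

pivot columns: 0, 1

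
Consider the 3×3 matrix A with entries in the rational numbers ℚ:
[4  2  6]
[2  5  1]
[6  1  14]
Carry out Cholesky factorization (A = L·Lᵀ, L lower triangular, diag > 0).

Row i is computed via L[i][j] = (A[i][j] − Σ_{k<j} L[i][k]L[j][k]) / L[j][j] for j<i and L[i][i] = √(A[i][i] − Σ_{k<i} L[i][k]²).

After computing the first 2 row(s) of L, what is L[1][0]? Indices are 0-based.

Step 1: L[0][0] = √(4) = 2.
  L[1][0] = (2) / L[0][0] = 1.
Step 2: L[1][1] = √(4) = 2.

L[1][0] = 1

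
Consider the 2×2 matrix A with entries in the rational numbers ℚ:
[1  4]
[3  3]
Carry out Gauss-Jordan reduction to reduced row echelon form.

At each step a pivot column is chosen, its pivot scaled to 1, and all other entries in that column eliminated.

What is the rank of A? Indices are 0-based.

rank = 2

pivot(0,0)=1: scale R0 → (1, 4)
  clear (1,0): R1 −= (3)R0 → (0, -9)
pivot(1,1)=-9: scale R1 → (0, 1)
  clear (0,1): R0 −= (4)R1 → (1, 0)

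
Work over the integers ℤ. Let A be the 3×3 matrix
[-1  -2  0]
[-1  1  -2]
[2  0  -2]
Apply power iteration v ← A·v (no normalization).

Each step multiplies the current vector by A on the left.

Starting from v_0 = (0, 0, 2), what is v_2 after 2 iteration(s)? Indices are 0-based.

v_2 = (8, 4, 8)

v_0 = (0, 0, 2).
v_1 = A·v_0 = (0, -4, -4).
v_2 = A·v_1 = (8, 4, 8).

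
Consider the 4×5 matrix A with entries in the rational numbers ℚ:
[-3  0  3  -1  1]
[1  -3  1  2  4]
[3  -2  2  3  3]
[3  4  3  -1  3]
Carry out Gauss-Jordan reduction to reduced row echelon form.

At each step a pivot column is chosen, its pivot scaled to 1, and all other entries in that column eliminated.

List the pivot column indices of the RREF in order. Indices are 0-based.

step 1: normalize row 0 (÷-3) = (1, 0, -1, 1/3, -1/3)
  row 1: subtract 1×row0 = (0, -3, 2, 5/3, 13/3)
  row 2: subtract 3×row0 = (0, -2, 5, 2, 4)
  row 3: subtract 3×row0 = (0, 4, 6, -2, 4)
step 2: normalize row 1 (÷-3) = (0, 1, -2/3, -5/9, -13/9)
  row 2: subtract -2×row1 = (0, 0, 11/3, 8/9, 10/9)
  row 3: subtract 4×row1 = (0, 0, 26/3, 2/9, 88/9)
step 3: normalize row 2 (÷11/3) = (0, 0, 1, 8/33, 10/33)
  row 0: subtract -1×row2 = (1, 0, 0, 19/33, -1/33)
  row 1: subtract -2/3×row2 = (0, 1, 0, -13/33, -41/33)
  row 3: subtract 26/3×row2 = (0, 0, 0, -62/33, 236/33)
step 4: normalize row 3 (÷-62/33) = (0, 0, 0, 1, -118/31)
  row 0: subtract 19/33×row3 = (1, 0, 0, 0, 67/31)
  row 1: subtract -13/33×row3 = (0, 1, 0, 0, -85/31)
  row 2: subtract 8/33×row3 = (0, 0, 1, 0, 38/31)

pivot columns: 0, 1, 2, 3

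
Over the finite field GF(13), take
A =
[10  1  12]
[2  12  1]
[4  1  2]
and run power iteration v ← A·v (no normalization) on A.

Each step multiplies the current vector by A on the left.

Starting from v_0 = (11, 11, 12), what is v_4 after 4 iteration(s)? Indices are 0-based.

v_4 = (4, 9, 10)

v_0 = (11, 11, 12).
v_1 = A·v_0 = (5, 10, 1).
v_2 = A·v_1 = (7, 1, 6).
v_3 = A·v_2 = (0, 6, 2).
v_4 = A·v_3 = (4, 9, 10).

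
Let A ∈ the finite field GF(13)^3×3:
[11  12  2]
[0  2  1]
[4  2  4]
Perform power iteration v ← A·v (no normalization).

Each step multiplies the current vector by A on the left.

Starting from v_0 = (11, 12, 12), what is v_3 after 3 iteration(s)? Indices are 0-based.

v_0 = (11, 12, 12).
v_1 = A·v_0 = (3, 10, 12).
v_2 = A·v_1 = (8, 6, 2).
v_3 = A·v_2 = (8, 1, 0).

v_3 = (8, 1, 0)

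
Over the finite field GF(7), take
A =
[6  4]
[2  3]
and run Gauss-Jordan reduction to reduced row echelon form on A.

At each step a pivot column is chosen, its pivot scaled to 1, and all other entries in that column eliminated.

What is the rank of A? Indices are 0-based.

rank = 2

[1] R0 /= 6  ⇒  (1, 3)
     R1 -= 2·R0  ⇒  (0, 4)
[2] R1 /= 4  ⇒  (0, 1)
     R0 -= 3·R1  ⇒  (1, 0)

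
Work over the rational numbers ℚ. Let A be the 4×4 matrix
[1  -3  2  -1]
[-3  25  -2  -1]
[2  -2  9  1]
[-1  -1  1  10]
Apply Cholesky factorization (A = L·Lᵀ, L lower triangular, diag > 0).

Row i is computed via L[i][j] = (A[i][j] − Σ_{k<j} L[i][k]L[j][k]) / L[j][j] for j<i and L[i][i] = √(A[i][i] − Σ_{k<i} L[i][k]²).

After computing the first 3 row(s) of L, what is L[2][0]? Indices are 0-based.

Step 1: L[0][0] = √(1) = 1.
  L[1][0] = (-3) / L[0][0] = -3.
Step 2: L[1][1] = √(16) = 4.
  L[2][0] = (2) / L[0][0] = 2.
  L[2][1] = (4) / L[1][1] = 1.
Step 3: L[2][2] = √(4) = 2.

L[2][0] = 2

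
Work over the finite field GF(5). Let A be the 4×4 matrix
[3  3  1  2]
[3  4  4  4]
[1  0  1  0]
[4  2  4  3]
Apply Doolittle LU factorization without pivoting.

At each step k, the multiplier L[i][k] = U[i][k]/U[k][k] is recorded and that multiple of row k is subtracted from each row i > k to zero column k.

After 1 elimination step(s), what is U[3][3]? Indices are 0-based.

[col 0] pivot 3
  R1 -= 1*R0 → (0, 1, 3, 2)  (L[1][0] := 1)
  R2 -= 2*R0 → (0, 4, 4, 1)  (L[2][0] := 2)
  R3 -= 3*R0 → (0, 3, 1, 2)  (L[3][0] := 3)

U[3][3] = 2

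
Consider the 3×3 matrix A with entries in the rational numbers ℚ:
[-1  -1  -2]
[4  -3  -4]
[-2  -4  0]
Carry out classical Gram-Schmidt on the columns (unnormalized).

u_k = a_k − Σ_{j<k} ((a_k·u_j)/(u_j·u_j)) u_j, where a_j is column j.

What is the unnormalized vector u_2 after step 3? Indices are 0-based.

u_2 = (-1144/537, -104/537, 364/537)

Step 1: u_0 = a_0 = (-1, 4, -2).
Step 2: u_1 = a_1 − (-1/7)·u_0 = (-8/7, -17/7, -30/7).
Step 3: u_2 = a_2 − (-2/3)·u_0 − (84/179)·u_1 = (-1144/537, -104/537, 364/537).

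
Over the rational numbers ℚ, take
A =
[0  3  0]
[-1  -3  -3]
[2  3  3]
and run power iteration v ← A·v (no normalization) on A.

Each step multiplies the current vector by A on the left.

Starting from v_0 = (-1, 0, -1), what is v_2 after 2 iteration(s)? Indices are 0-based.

v_0 = (-1, 0, -1).
v_1 = A·v_0 = (0, 4, -5).
v_2 = A·v_1 = (12, 3, -3).

v_2 = (12, 3, -3)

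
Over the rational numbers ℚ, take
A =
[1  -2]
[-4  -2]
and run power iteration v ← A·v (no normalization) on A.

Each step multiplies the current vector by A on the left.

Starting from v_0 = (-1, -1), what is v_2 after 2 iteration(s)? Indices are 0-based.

v_0 = (-1, -1).
v_1 = A·v_0 = (1, 6).
v_2 = A·v_1 = (-11, -16).

v_2 = (-11, -16)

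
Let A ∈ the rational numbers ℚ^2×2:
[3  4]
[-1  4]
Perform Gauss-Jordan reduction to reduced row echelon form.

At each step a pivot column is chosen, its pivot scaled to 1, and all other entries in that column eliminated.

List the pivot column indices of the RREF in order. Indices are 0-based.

pivot columns: 0, 1

pivot(0,0)=3: scale R0 → (1, 4/3)
  clear (1,0): R1 −= (-1)R0 → (0, 16/3)
pivot(1,1)=16/3: scale R1 → (0, 1)
  clear (0,1): R0 −= (4/3)R1 → (1, 0)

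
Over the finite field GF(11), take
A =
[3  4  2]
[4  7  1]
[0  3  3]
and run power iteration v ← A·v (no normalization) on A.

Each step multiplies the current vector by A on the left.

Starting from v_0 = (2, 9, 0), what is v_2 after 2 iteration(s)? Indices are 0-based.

v_2 = (2, 10, 8)

v_0 = (2, 9, 0).
v_1 = A·v_0 = (9, 5, 5).
v_2 = A·v_1 = (2, 10, 8).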